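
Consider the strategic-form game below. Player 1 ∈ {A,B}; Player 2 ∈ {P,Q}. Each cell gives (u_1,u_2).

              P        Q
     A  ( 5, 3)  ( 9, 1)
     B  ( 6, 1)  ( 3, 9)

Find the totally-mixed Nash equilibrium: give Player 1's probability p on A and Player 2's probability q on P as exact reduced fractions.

p=4/5, q=6/7

P1 indiff ⇒ q·5+(1-q)·9 = q·6+(1-q)·3 ⇒ q(-1) = (1-q)(-6) ⇒ q = 6/7
P2 indiff ⇒ p·3+(1-p)·1 = p·1+(1-p)·9 ⇒ p(2) = (1-p)(8) ⇒ p = 4/5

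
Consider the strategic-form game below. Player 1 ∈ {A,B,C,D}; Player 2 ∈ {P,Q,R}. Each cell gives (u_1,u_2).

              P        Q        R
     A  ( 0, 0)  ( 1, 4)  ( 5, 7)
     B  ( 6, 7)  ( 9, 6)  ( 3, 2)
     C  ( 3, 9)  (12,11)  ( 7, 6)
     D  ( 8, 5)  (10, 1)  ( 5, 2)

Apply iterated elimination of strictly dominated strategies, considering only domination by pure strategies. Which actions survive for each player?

Remaining: P1:{C,D} P2:{P,Q}

P1 drop A (C beats it: P:3>0 Q:12>1 R:7>5)
P1 drop B (D beats it: P:8>6 Q:10>9 R:5>3)
P2 drop R (P beats it: C:9>6 D:5>2)
P1→{C,D} P2→{P,Q}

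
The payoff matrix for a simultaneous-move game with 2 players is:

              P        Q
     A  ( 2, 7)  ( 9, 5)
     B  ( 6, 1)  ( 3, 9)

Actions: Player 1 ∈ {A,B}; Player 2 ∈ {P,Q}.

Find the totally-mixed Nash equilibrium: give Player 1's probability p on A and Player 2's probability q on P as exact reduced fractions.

P1 indiff ⇒ q·2+(1-q)·9 = q·6+(1-q)·3 ⇒ q(-4) = (1-q)(-6) ⇒ q = 3/5
P2 indiff ⇒ p·7+(1-p)·1 = p·5+(1-p)·9 ⇒ p(2) = (1-p)(8) ⇒ p = 4/5

P1 mixes 4/5 on A; P2 mixes 3/5 on P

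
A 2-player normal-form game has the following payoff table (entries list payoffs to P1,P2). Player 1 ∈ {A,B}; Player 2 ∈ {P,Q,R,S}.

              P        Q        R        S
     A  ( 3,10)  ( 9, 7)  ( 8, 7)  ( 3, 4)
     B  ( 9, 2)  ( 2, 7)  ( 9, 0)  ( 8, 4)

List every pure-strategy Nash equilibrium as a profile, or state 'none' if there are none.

(A,P): not NE [P1→B gives 9>3]
(A,Q): not NE [P2→P gives 10>7]
(A,R): not NE [P1→B gives 9>8; P2→P gives 10>7]
(A,S): not NE [P1→B gives 8>3; P2→P gives 10>4]
(B,P): not NE [P2→Q gives 7>2]
(B,Q): not NE [P1→A gives 9>2]
(B,R): not NE [P2→Q gives 7>0]
(B,S): not NE [P2→Q gives 7>4]

PSNE: ∅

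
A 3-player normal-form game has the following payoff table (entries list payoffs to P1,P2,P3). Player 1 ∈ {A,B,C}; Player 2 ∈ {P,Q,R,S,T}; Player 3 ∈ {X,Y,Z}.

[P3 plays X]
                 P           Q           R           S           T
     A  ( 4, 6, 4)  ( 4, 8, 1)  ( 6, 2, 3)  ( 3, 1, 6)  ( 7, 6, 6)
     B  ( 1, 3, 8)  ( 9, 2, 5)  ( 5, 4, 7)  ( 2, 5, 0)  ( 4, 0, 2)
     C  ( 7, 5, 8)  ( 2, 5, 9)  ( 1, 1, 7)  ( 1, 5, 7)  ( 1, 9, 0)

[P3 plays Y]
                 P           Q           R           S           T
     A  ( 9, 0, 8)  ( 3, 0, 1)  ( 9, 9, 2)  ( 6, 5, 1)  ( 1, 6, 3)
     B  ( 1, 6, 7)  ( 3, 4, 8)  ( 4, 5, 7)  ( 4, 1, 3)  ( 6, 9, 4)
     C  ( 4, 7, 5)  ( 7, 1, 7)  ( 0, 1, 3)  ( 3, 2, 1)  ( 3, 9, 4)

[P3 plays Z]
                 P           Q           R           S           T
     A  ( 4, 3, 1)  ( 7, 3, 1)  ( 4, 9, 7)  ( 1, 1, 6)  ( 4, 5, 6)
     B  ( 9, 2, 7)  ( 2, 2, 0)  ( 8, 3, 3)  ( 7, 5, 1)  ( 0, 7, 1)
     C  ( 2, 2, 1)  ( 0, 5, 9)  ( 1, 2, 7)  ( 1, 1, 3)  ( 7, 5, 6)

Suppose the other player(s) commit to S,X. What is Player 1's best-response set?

u_1(A vs S,X) = 3
u_1(B vs S,X) = 2
u_1(C vs S,X) = 1
max payoff 3 at {A}

BR_1 = {A}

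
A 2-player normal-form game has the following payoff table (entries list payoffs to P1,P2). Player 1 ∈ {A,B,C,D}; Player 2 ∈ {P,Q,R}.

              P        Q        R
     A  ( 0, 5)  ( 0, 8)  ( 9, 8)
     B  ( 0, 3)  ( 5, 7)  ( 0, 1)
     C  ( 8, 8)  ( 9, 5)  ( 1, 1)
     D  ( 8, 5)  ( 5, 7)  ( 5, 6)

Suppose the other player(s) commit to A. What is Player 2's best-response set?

BR_2 = {Q,R}

u_2(P vs A) = 5
u_2(Q vs A) = 8
u_2(R vs A) = 8
max payoff 8 at {Q,R}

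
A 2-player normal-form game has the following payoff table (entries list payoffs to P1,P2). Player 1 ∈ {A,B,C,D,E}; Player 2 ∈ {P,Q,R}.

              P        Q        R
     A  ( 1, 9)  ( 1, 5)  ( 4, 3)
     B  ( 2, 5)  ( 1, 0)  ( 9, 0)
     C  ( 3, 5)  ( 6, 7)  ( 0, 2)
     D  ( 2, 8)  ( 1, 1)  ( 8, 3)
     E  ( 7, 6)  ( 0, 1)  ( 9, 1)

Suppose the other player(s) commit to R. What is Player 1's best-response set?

BR_1 = {B,E}

u_1(A vs R) = 4
u_1(B vs R) = 9
u_1(C vs R) = 0
u_1(D vs R) = 8
u_1(E vs R) = 9
max payoff 9 at {B,E}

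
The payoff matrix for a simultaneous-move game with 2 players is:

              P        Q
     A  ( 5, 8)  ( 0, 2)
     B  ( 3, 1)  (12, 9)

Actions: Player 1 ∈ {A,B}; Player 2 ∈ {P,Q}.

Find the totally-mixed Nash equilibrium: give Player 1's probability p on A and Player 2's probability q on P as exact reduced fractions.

P1 indiff ⇒ q·5+(1-q)·0 = q·3+(1-q)·12 ⇒ q(2) = (1-q)(12) ⇒ q = 6/7
P2 indiff ⇒ p·8+(1-p)·1 = p·2+(1-p)·9 ⇒ p(6) = (1-p)(8) ⇒ p = 4/7

(p,q) = (4/7, 6/7)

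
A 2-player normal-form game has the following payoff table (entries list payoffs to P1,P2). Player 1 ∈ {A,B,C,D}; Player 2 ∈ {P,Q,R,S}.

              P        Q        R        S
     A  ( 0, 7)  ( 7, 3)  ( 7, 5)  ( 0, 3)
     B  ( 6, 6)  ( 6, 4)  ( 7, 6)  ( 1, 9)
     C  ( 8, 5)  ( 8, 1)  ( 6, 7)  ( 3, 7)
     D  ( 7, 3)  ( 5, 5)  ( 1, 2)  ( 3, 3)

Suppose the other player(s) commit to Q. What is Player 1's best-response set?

argmax u_1 = {C}

u_1(A vs Q) = 7
u_1(B vs Q) = 6
u_1(C vs Q) = 8
u_1(D vs Q) = 5
max payoff 8 at {C}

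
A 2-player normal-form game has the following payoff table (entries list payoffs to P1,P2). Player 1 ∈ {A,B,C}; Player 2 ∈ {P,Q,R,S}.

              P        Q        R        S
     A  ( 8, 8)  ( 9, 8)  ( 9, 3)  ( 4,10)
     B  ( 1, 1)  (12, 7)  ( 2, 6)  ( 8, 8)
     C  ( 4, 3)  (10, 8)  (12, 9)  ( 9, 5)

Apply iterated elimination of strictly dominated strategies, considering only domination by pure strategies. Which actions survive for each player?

P2 drop P (S beats it: A:10>8 B:8>1 C:5>3)
P1 drop A (C beats it: Q:10>9 R:12>9 S:9>4)
P1→{B,C} P2→{Q,R,S}

IESDS → P1:{B,C} P2:{Q,R,S}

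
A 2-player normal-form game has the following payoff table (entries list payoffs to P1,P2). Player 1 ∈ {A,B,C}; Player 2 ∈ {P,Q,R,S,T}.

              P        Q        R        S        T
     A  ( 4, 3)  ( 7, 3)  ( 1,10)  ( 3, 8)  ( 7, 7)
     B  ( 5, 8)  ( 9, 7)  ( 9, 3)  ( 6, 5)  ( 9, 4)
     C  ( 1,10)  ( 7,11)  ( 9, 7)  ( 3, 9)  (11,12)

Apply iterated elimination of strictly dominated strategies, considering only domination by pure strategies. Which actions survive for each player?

P1 drop A (B beats it: P:5>4 Q:9>7 R:9>1 S:6>3 T:9>7)
P2 drop R (P beats it: B:8>3 C:10>7)
P2 drop S (P beats it: B:8>5 C:10>9)
P1→{B,C} P2→{P,Q,T}

Survivors P1:{B,C} P2:{P,Q,T}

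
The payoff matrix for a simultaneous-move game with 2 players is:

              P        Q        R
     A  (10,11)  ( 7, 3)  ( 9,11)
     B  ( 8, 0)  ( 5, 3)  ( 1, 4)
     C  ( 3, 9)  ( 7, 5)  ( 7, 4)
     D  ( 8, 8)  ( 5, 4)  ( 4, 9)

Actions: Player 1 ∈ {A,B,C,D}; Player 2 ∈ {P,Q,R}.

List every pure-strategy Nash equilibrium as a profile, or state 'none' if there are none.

Nash profiles: (A,P), (A,R)

(A,P): NE
(A,Q): not NE [P2→R gives 11>3]
(A,R): NE
(B,P): not NE [P1→A gives 10>8; P2→R gives 4>0]
(B,Q): not NE [P1→C gives 7>5; P2→R gives 4>3]
(B,R): not NE [P1→A gives 9>1]
(C,P): not NE [P1→A gives 10>3]
(C,Q): not NE [P2→P gives 9>5]
(C,R): not NE [P1→A gives 9>7; P2→P gives 9>4]
(D,P): not NE [P1→A gives 10>8; P2→R gives 9>8]
(D,Q): not NE [P1→C gives 7>5; P2→R gives 9>4]
(D,R): not NE [P1→A gives 9>4]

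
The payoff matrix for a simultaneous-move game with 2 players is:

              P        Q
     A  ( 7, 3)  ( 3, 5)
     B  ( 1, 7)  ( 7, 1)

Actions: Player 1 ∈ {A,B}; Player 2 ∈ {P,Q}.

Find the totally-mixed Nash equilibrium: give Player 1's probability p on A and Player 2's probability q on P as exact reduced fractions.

P1 indiff ⇒ q·7+(1-q)·3 = q·1+(1-q)·7 ⇒ q(6) = (1-q)(4) ⇒ q = 2/5
P2 indiff ⇒ p·3+(1-p)·7 = p·5+(1-p)·1 ⇒ p(-2) = (1-p)(-6) ⇒ p = 3/4

(p,q) = (3/4, 2/5)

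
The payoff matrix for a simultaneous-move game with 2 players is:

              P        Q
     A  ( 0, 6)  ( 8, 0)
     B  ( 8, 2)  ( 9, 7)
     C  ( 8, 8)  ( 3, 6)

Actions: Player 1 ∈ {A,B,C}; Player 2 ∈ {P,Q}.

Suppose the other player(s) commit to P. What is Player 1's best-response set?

argmax u_1 = {B,C}

u_1(A vs P) = 0
u_1(B vs P) = 8
u_1(C vs P) = 8
max payoff 8 at {B,C}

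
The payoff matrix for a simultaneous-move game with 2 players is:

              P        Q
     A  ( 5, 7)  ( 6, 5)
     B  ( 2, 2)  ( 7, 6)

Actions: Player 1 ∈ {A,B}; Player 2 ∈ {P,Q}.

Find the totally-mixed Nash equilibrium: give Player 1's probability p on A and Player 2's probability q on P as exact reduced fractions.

(p,q) = (2/3, 1/4)

P1 indiff ⇒ q·5+(1-q)·6 = q·2+(1-q)·7 ⇒ q(3) = (1-q)(1) ⇒ q = 1/4
P2 indiff ⇒ p·7+(1-p)·2 = p·5+(1-p)·6 ⇒ p(2) = (1-p)(4) ⇒ p = 2/3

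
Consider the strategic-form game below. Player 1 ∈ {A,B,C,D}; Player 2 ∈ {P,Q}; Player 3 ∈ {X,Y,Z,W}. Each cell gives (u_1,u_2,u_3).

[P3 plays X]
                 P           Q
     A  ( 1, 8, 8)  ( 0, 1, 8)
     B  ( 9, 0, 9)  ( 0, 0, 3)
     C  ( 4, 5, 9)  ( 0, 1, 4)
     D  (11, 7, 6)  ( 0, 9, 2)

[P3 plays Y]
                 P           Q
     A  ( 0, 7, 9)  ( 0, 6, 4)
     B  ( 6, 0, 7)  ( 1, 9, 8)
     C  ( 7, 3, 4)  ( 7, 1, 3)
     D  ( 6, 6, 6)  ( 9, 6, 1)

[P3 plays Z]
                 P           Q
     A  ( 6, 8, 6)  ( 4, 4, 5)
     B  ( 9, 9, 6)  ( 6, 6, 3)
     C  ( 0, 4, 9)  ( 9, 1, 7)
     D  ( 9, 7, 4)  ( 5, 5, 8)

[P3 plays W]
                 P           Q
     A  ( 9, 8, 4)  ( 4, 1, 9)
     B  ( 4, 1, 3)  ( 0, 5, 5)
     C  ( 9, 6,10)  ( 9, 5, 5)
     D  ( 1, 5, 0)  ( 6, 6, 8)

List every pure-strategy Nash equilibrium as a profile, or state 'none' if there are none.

(A,P,X): not NE [P1→D gives 11>1; P3→Y gives 9>8]
(A,P,Y): not NE [P1→C gives 7>0]
(A,P,Z): not NE [P1→D gives 9>6; P3→Y gives 9>6]
(A,P,W): not NE [P3→Y gives 9>4]
(A,Q,X): not NE [P2→P gives 8>1; P3→W gives 9>8]
(A,Q,Y): not NE [P1→D gives 9>0; P2→P gives 7>6; P3→W gives 9>4]
(A,Q,Z): not NE [P1→C gives 9>4; P2→P gives 8>4; P3→W gives 9>5]
(A,Q,W): not NE [P1→C gives 9>4; P2→P gives 8>1]
(B,P,X): not NE [P1→D gives 11>9]
(B,P,Y): not NE [P1→C gives 7>6; P2→Q gives 9>0; P3→X gives 9>7]
(B,P,Z): not NE [P3→X gives 9>6]
(B,P,W): not NE [P1→C gives 9>4; P2→Q gives 5>1; P3→X gives 9>3]
(B,Q,X): not NE [P3→Y gives 8>3]
(B,Q,Y): not NE [P1→D gives 9>1]
(B,Q,Z): not NE [P1→C gives 9>6; P2→P gives 9>6; P3→Y gives 8>3]
(B,Q,W): not NE [P1→C gives 9>0; P3→Y gives 8>5]
(C,P,X): not NE [P1→D gives 11>4; P3→W gives 10>9]
(C,P,Y): not NE [P3→W gives 10>4]
(C,P,Z): not NE [P1→D gives 9>0; P3→W gives 10>9]
(C,P,W): NE
(C,Q,X): not NE [P2→P gives 5>1; P3→Z gives 7>4]
(C,Q,Y): not NE [P1→D gives 9>7; P2→P gives 3>1; P3→Z gives 7>3]
(C,Q,Z): not NE [P2→P gives 4>1]
(C,Q,W): not NE [P2→P gives 6>5; P3→Z gives 7>5]
(D,P,X): not NE [P2→Q gives 9>7]
(D,P,Y): not NE [P1→C gives 7>6]
(D,P,Z): not NE [P3→Y gives 6>4]
(D,P,W): not NE [P1→C gives 9>1; P2→Q gives 6>5; P3→Y gives 6>0]
(D,Q,X): not NE [P3→W gives 8>2]
(D,Q,Y): not NE [P3→W gives 8>1]
(D,Q,Z): not NE [P1→C gives 9>5; P2→P gives 7>5]
(D,Q,W): not NE [P1→C gives 9>6]

PSNE = {(C,P,W)}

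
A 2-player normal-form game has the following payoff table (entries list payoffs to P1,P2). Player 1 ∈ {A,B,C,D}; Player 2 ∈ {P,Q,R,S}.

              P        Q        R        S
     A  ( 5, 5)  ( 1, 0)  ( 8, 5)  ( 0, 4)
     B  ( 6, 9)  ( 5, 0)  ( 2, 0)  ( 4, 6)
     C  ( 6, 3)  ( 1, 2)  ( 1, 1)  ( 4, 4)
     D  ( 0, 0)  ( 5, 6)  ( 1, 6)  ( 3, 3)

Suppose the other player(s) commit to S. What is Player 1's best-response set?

u_1(A vs S) = 0
u_1(B vs S) = 4
u_1(C vs S) = 4
u_1(D vs S) = 3
max payoff 4 at {B,C}

BR_1 = {B,C}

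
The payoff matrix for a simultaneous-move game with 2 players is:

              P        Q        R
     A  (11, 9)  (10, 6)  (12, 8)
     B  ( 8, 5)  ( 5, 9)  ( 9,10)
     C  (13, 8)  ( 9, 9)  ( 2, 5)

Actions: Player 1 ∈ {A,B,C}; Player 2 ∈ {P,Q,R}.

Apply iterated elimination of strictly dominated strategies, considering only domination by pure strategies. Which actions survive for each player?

IESDS → P1:{A,C} P2:{P,Q}

P1 drop B (A beats it: P:11>8 Q:10>5 R:12>9)
P2 drop R (P beats it: A:9>8 C:8>5)
P1→{A,C} P2→{P,Q}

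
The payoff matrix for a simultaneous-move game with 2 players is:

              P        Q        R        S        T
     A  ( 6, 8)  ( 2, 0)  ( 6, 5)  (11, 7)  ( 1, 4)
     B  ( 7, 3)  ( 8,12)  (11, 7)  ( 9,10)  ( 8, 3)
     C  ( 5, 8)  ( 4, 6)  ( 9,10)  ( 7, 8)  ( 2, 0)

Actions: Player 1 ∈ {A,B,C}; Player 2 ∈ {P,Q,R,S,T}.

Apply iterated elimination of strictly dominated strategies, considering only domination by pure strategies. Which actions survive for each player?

IESDS → P1:{A,B} P2:{P,Q,S}

P1 drop C (B beats it: P:7>5 Q:8>4 R:11>9 S:9>7 T:8>2)
P2 drop R (S beats it: A:7>5 B:10>7)
P2 drop T (S beats it: A:7>4 B:10>3)
P1→{A,B} P2→{P,Q,S}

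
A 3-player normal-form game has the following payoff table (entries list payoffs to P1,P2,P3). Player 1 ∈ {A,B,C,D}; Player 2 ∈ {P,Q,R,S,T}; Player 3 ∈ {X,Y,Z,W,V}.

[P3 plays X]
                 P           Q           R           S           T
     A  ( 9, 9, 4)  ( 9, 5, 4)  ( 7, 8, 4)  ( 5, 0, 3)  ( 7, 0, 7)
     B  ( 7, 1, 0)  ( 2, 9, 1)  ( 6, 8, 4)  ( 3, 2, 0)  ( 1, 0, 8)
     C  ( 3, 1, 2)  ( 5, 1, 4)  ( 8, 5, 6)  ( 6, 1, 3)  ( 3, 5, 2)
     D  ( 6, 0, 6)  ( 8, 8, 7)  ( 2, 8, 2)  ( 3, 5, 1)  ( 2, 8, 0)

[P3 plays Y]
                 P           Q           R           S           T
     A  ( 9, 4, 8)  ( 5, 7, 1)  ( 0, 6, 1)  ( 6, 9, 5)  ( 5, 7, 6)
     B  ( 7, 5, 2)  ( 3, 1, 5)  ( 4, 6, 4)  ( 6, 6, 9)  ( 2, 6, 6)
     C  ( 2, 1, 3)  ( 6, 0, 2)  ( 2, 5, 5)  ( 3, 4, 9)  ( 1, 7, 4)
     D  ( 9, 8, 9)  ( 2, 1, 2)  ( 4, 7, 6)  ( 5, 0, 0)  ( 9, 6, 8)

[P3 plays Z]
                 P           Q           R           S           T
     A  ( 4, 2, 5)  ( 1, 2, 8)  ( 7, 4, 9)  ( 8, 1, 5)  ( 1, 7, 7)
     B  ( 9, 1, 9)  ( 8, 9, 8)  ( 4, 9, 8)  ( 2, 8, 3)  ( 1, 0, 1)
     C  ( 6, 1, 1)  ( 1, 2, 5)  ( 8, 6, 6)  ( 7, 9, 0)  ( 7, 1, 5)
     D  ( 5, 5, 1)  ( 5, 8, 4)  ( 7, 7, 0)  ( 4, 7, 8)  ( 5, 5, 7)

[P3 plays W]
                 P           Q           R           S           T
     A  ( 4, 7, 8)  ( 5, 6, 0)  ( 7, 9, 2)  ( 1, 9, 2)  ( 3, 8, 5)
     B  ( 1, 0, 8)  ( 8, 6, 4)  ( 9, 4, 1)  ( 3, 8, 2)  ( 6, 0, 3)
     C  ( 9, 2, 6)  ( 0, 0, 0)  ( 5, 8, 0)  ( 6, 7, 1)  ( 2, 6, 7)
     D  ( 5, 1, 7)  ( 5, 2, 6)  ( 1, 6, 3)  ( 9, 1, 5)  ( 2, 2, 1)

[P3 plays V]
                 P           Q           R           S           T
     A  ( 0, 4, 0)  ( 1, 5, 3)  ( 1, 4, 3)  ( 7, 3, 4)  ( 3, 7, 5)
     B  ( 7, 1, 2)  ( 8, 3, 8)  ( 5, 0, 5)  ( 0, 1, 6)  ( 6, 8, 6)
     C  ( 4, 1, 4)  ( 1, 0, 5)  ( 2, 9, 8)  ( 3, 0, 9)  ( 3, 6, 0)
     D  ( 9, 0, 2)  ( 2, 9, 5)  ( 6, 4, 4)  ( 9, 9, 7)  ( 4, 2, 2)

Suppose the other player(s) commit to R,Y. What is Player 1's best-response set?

u_1(A vs R,Y) = 0
u_1(B vs R,Y) = 4
u_1(C vs R,Y) = 2
u_1(D vs R,Y) = 4
max payoff 4 at {B,D}

BR_1 = {B,D}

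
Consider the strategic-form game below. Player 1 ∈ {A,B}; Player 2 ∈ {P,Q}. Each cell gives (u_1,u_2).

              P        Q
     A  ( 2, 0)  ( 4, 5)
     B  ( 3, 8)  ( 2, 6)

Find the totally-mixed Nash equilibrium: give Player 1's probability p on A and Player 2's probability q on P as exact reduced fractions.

P1 indiff ⇒ q·2+(1-q)·4 = q·3+(1-q)·2 ⇒ q(-1) = (1-q)(-2) ⇒ q = 2/3
P2 indiff ⇒ p·0+(1-p)·8 = p·5+(1-p)·6 ⇒ p(-5) = (1-p)(-2) ⇒ p = 2/7

p=2/7, q=2/3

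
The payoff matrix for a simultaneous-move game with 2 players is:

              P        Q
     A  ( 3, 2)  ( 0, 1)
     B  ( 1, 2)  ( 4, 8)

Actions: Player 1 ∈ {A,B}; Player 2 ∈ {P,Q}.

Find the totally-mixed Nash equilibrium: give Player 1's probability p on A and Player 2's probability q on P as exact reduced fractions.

P1 mixes 6/7 on A; P2 mixes 2/3 on P

P1 indiff ⇒ q·3+(1-q)·0 = q·1+(1-q)·4 ⇒ q(2) = (1-q)(4) ⇒ q = 2/3
P2 indiff ⇒ p·2+(1-p)·2 = p·1+(1-p)·8 ⇒ p(1) = (1-p)(6) ⇒ p = 6/7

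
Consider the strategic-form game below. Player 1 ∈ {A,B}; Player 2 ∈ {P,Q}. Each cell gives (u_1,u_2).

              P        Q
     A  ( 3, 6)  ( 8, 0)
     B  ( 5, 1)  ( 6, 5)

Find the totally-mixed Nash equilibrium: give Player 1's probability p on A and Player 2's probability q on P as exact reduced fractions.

P1 mixes 2/5 on A; P2 mixes 1/2 on P

P1 indiff ⇒ q·3+(1-q)·8 = q·5+(1-q)·6 ⇒ q(-2) = (1-q)(-2) ⇒ q = 1/2
P2 indiff ⇒ p·6+(1-p)·1 = p·0+(1-p)·5 ⇒ p(6) = (1-p)(4) ⇒ p = 2/5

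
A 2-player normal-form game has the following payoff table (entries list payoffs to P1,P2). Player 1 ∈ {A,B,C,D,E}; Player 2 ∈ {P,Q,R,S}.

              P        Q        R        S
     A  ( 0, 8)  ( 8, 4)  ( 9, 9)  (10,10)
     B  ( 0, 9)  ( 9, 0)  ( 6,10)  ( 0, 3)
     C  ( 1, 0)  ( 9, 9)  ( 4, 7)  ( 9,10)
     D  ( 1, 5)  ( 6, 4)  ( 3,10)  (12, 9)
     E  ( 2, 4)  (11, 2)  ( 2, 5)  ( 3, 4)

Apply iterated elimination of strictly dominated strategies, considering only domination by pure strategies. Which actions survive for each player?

P2 drop P (R beats it: A:9>8 B:10>9 C:7>0 D:10>5 E:5>4)
P2 drop Q (S beats it: A:10>4 B:3>0 C:10>9 D:9>4 E:4>2)
P1 drop B (A beats it: R:9>6 S:10>0)
P1 drop C (A beats it: R:9>4 S:10>9)
P1 drop E (A beats it: R:9>2 S:10>3)
P1→{A,D} P2→{R,S}

Survivors P1:{A,D} P2:{R,S}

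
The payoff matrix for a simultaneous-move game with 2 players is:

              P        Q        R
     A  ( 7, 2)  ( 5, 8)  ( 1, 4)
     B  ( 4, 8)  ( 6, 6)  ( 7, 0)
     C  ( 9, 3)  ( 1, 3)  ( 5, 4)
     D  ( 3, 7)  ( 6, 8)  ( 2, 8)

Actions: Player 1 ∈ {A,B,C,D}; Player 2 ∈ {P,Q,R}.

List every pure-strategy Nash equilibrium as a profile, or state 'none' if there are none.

(A,P): not NE [P1→C gives 9>7; P2→Q gives 8>2]
(A,Q): not NE [P1→D gives 6>5]
(A,R): not NE [P1→B gives 7>1; P2→Q gives 8>4]
(B,P): not NE [P1→C gives 9>4]
(B,Q): not NE [P2→P gives 8>6]
(B,R): not NE [P2→P gives 8>0]
(C,P): not NE [P2→R gives 4>3]
(C,Q): not NE [P1→D gives 6>1; P2→R gives 4>3]
(C,R): not NE [P1→B gives 7>5]
(D,P): not NE [P1→C gives 9>3; P2→R gives 8>7]
(D,Q): NE
(D,R): not NE [P1→B gives 7>2]

NE set: (D,Q)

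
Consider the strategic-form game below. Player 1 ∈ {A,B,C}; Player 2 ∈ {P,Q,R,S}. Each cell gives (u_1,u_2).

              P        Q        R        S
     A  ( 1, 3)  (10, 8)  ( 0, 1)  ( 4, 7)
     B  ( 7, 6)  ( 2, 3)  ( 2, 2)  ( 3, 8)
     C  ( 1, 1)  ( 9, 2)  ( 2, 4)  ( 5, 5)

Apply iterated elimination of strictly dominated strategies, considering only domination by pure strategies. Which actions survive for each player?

Survivors P1:{A,C} P2:{Q,S}

P2 drop P (S beats it: A:7>3 B:8>6 C:5>1)
P2 drop R (S beats it: A:7>1 B:8>2 C:5>4)
P1 drop B (A beats it: Q:10>2 S:4>3)
P1→{A,C} P2→{Q,S}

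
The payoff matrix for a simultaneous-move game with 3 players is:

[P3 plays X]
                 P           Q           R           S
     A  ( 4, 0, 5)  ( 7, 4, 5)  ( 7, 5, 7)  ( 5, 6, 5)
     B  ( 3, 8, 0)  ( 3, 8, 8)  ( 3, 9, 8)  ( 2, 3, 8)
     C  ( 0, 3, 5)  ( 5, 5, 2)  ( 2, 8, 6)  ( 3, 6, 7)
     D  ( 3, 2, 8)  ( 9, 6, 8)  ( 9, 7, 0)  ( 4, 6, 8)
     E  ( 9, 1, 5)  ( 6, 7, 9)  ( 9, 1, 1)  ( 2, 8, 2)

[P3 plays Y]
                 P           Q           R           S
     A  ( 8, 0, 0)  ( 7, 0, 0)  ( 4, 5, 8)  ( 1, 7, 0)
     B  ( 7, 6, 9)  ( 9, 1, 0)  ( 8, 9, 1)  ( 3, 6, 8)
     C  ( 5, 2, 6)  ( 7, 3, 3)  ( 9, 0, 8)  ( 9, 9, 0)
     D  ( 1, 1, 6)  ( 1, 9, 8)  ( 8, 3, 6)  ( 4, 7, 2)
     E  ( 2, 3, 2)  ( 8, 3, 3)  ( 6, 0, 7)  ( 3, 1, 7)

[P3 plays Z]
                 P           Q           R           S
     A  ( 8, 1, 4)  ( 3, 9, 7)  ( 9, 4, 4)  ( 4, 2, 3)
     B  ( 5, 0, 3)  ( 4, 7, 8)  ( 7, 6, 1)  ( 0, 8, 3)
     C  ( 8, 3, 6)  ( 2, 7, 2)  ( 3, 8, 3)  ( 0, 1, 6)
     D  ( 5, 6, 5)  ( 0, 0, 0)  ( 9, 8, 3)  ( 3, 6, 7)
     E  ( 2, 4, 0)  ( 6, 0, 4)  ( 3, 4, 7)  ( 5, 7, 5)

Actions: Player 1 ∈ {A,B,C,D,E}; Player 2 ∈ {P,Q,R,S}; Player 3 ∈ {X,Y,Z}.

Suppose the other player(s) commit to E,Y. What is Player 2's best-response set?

u_2(P vs E,Y) = 3
u_2(Q vs E,Y) = 3
u_2(R vs E,Y) = 0
u_2(S vs E,Y) = 1
max payoff 3 at {P,Q}

P2 best: {P,Q}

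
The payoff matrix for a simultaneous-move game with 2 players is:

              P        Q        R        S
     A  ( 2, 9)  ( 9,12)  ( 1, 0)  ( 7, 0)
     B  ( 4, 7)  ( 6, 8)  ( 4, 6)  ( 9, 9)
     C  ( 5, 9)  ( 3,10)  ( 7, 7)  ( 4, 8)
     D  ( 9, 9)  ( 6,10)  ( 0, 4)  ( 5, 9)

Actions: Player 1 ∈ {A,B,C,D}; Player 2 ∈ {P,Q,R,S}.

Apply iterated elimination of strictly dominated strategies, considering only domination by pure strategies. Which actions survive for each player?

Survivors P1:{A,B} P2:{Q,S}

P2 drop P (Q beats it: A:12>9 B:8>7 C:10>9 D:10>9)
P1 drop D (A beats it: Q:9>6 R:1>0 S:7>5)
P2 drop R (Q beats it: A:12>0 B:8>6 C:10>7)
P1 drop C (A beats it: Q:9>3 S:7>4)
P1→{A,B} P2→{Q,S}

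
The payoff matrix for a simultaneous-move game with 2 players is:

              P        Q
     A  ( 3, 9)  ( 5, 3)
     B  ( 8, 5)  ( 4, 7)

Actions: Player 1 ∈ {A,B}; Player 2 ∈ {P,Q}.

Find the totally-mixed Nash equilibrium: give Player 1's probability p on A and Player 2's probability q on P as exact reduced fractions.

P1 mixes 1/4 on A; P2 mixes 1/6 on P

P1 indiff ⇒ q·3+(1-q)·5 = q·8+(1-q)·4 ⇒ q(-5) = (1-q)(-1) ⇒ q = 1/6
P2 indiff ⇒ p·9+(1-p)·5 = p·3+(1-p)·7 ⇒ p(6) = (1-p)(2) ⇒ p = 1/4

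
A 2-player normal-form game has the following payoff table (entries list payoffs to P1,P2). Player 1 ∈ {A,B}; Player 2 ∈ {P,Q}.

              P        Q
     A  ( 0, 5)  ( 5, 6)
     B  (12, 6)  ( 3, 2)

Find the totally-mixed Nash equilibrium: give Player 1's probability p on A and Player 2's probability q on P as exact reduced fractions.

(p,q) = (4/5, 1/7)

P1 indiff ⇒ q·0+(1-q)·5 = q·12+(1-q)·3 ⇒ q(-12) = (1-q)(-2) ⇒ q = 1/7
P2 indiff ⇒ p·5+(1-p)·6 = p·6+(1-p)·2 ⇒ p(-1) = (1-p)(-4) ⇒ p = 4/5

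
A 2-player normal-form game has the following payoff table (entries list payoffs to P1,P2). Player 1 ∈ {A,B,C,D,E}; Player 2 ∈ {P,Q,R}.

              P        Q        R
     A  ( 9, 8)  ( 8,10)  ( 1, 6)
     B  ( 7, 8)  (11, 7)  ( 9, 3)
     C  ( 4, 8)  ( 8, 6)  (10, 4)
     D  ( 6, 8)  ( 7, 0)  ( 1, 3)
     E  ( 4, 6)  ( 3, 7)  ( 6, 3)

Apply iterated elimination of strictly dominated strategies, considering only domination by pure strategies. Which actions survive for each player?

P1 drop D (B beats it: P:7>6 Q:11>7 R:9>1)
P1 drop E (B beats it: P:7>4 Q:11>3 R:9>6)
P2 drop R (P beats it: A:8>6 B:8>3 C:8>4)
P1 drop C (B beats it: P:7>4 Q:11>8)
P1→{A,B} P2→{P,Q}

Survivors P1:{A,B} P2:{P,Q}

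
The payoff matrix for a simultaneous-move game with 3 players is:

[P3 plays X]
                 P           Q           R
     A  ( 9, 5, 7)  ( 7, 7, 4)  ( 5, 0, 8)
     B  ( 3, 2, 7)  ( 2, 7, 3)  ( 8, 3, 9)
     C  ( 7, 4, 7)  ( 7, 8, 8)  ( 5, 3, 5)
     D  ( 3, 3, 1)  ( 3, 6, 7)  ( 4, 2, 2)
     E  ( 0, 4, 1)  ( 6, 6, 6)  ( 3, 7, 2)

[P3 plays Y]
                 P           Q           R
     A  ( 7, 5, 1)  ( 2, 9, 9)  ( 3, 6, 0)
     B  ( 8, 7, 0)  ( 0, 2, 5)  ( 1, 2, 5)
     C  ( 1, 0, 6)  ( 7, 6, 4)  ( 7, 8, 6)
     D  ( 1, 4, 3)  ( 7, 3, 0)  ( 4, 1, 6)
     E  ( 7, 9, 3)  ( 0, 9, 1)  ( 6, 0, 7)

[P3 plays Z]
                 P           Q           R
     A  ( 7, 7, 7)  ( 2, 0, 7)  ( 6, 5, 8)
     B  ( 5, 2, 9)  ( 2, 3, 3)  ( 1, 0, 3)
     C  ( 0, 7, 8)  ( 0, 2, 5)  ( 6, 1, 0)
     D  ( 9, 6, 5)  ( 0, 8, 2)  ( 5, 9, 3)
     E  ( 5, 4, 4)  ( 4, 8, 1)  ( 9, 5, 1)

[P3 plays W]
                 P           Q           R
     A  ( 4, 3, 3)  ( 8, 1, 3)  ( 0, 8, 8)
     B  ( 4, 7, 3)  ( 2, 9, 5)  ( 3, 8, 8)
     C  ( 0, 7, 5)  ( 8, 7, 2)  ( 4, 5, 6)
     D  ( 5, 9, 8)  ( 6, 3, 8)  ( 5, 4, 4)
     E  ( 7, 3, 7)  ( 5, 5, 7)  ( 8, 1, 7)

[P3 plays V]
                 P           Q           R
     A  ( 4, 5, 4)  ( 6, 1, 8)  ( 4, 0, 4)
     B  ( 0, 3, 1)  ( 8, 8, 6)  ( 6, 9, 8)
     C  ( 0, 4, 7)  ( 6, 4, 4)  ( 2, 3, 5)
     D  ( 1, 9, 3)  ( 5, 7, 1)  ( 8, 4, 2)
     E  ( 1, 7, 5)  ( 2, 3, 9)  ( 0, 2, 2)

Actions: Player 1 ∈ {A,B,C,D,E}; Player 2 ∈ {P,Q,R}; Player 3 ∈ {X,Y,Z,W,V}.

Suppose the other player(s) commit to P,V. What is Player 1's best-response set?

P1 best: {A}

u_1(A vs P,V) = 4
u_1(B vs P,V) = 0
u_1(C vs P,V) = 0
u_1(D vs P,V) = 1
u_1(E vs P,V) = 1
max payoff 4 at {A}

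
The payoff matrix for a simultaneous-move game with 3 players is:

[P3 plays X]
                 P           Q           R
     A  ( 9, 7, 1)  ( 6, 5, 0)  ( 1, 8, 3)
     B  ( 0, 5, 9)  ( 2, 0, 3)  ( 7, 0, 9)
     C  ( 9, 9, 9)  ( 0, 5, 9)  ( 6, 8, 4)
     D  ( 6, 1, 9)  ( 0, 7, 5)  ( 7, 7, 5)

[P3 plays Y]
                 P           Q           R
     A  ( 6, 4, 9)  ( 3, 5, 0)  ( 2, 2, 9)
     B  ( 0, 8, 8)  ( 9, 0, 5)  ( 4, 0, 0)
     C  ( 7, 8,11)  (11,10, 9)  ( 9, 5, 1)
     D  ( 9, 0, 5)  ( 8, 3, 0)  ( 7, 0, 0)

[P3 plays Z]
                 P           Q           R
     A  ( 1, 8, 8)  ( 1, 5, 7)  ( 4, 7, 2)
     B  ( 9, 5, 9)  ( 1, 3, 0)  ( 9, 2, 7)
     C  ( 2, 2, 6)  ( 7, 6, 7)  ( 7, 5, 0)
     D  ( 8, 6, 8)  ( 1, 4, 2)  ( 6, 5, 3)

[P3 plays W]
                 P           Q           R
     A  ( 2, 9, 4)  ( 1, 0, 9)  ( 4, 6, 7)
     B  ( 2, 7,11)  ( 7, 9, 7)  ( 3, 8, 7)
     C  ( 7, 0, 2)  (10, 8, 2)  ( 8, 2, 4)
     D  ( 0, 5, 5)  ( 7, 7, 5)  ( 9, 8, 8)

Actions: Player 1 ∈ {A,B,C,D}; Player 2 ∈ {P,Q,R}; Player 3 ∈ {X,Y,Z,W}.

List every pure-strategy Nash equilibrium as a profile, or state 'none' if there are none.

(A,P,X): not NE [P2→R gives 8>7; P3→Y gives 9>1]
(A,P,Y): not NE [P1→D gives 9>6; P2→Q gives 5>4]
(A,P,Z): not NE [P1→B gives 9>1; P3→Y gives 9>8]
(A,P,W): not NE [P1→C gives 7>2; P3→Y gives 9>4]
(A,Q,X): not NE [P2→R gives 8>5; P3→W gives 9>0]
(A,Q,Y): not NE [P1→C gives 11>3; P3→W gives 9>0]
(A,Q,Z): not NE [P1→C gives 7>1; P2→P gives 8>5; P3→W gives 9>7]
(A,Q,W): not NE [P1→C gives 10>1; P2→P gives 9>0]
(A,R,X): not NE [P1→D gives 7>1; P3→Y gives 9>3]
(A,R,Y): not NE [P1→C gives 9>2; P2→Q gives 5>2]
(A,R,Z): not NE [P1→B gives 9>4; P2→P gives 8>7; P3→Y gives 9>2]
(A,R,W): not NE [P1→D gives 9>4; P2→P gives 9>6; P3→Y gives 9>7]
(B,P,X): not NE [P1→C gives 9>0; P3→W gives 11>9]
(B,P,Y): not NE [P1→D gives 9>0; P3→W gives 11>8]
(B,P,Z): not NE [P3→W gives 11>9]
(B,P,W): not NE [P1→C gives 7>2; P2→Q gives 9>7]
(B,Q,X): not NE [P1→A gives 6>2; P2→P gives 5>0; P3→W gives 7>3]
(B,Q,Y): not NE [P1→C gives 11>9; P2→P gives 8>0; P3→W gives 7>5]
(B,Q,Z): not NE [P1→C gives 7>1; P2→P gives 5>3; P3→W gives 7>0]
(B,Q,W): not NE [P1→C gives 10>7]
(B,R,X): not NE [P2→P gives 5>0]
(B,R,Y): not NE [P1→C gives 9>4; P2→P gives 8>0; P3→X gives 9>0]
(B,R,Z): not NE [P2→P gives 5>2; P3→X gives 9>7]
(B,R,W): not NE [P1→D gives 9>3; P2→Q gives 9>8; P3→X gives 9>7]
(C,P,X): not NE [P3→Y gives 11>9]
(C,P,Y): not NE [P1→D gives 9>7; P2→Q gives 10>8]
(C,P,Z): not NE [P1→B gives 9>2; P2→Q gives 6>2; P3→Y gives 11>6]
(C,P,W): not NE [P2→Q gives 8>0; P3→Y gives 11>2]
(C,Q,X): not NE [P1→A gives 6>0; P2→P gives 9>5]
(C,Q,Y): NE
(C,Q,Z): not NE [P3→Y gives 9>7]
(C,Q,W): not NE [P3→Y gives 9>2]
(C,R,X): not NE [P1→D gives 7>6; P2→P gives 9>8]
(C,R,Y): not NE [P2→Q gives 10>5; P3→W gives 4>1]
(C,R,Z): not NE [P1→B gives 9>7; P2→Q gives 6>5; P3→W gives 4>0]
(C,R,W): not NE [P1→D gives 9>8; P2→Q gives 8>2]
(D,P,X): not NE [P1→C gives 9>6; P2→R gives 7>1]
(D,P,Y): not NE [P2→Q gives 3>0; P3→X gives 9>5]
(D,P,Z): not NE [P1→B gives 9>8; P3→X gives 9>8]
(D,P,W): not NE [P1→C gives 7>0; P2→R gives 8>5; P3→X gives 9>5]
(D,Q,X): not NE [P1→A gives 6>0]
(D,Q,Y): not NE [P1→C gives 11>8; P3→W gives 5>0]
(D,Q,Z): not NE [P1→C gives 7>1; P2→P gives 6>4; P3→W gives 5>2]
(D,Q,W): not NE [P1→C gives 10>7; P2→R gives 8>7]
(D,R,X): not NE [P3→W gives 8>5]
(D,R,Y): not NE [P1→C gives 9>7; P2→Q gives 3>0; P3→W gives 8>0]
(D,R,Z): not NE [P1→B gives 9>6; P2→P gives 6>5; P3→W gives 8>3]
(D,R,W): NE

NE set: (C,Q,Y), (D,R,W)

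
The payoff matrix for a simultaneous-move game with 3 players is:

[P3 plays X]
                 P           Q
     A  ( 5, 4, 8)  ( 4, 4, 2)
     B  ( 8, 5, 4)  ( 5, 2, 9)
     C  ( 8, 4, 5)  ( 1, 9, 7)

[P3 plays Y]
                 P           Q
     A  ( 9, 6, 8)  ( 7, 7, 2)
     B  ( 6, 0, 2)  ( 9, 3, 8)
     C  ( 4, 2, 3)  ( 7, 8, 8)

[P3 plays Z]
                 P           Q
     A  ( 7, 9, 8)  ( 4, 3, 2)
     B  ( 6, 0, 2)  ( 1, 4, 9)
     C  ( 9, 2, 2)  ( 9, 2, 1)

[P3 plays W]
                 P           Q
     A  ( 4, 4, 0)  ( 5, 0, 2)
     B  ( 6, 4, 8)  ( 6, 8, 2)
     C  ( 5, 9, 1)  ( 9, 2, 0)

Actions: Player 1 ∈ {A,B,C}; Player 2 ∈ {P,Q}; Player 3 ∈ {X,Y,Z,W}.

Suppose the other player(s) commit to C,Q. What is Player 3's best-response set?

u_3(X vs C,Q) = 7
u_3(Y vs C,Q) = 8
u_3(Z vs C,Q) = 1
u_3(W vs C,Q) = 0
max payoff 8 at {Y}

P3 best: {Y}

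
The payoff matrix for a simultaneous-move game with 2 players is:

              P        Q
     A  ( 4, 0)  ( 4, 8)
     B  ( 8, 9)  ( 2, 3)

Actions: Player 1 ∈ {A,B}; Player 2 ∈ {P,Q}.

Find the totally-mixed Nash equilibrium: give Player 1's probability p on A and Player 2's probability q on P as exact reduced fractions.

P1 indiff ⇒ q·4+(1-q)·4 = q·8+(1-q)·2 ⇒ q(-4) = (1-q)(-2) ⇒ q = 1/3
P2 indiff ⇒ p·0+(1-p)·9 = p·8+(1-p)·3 ⇒ p(-8) = (1-p)(-6) ⇒ p = 3/7

p=3/7, q=1/3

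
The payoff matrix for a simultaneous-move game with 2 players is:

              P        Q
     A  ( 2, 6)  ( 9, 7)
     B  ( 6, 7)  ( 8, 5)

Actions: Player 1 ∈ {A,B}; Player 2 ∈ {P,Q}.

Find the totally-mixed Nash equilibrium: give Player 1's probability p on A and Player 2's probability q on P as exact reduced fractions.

P1 indiff ⇒ q·2+(1-q)·9 = q·6+(1-q)·8 ⇒ q(-4) = (1-q)(-1) ⇒ q = 1/5
P2 indiff ⇒ p·6+(1-p)·7 = p·7+(1-p)·5 ⇒ p(-1) = (1-p)(-2) ⇒ p = 2/3

(p,q) = (2/3, 1/5)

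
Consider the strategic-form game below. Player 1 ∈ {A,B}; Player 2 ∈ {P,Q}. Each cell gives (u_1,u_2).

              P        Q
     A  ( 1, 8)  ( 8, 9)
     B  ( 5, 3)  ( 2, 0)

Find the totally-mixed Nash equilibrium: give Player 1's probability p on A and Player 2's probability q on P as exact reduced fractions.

P1 mixes 3/4 on A; P2 mixes 3/5 on P

P1 indiff ⇒ q·1+(1-q)·8 = q·5+(1-q)·2 ⇒ q(-4) = (1-q)(-6) ⇒ q = 3/5
P2 indiff ⇒ p·8+(1-p)·3 = p·9+(1-p)·0 ⇒ p(-1) = (1-p)(-3) ⇒ p = 3/4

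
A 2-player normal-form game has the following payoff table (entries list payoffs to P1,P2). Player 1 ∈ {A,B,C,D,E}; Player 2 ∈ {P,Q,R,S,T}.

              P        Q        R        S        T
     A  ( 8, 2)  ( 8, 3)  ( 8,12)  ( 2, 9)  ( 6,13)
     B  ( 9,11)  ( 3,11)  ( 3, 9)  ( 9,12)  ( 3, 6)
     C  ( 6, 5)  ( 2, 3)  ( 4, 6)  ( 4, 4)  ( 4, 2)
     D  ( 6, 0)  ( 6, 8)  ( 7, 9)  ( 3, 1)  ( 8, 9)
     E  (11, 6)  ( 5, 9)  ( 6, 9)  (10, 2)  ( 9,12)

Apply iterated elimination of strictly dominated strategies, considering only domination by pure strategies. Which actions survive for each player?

P1 drop B (E beats it: P:11>9 Q:5>3 R:6>3 S:10>9 T:9>3)
P1 drop C (E beats it: P:11>6 Q:5>2 R:6>4 S:10>4 T:9>4)
P2 drop P (Q beats it: A:3>2 D:8>0 E:9>6)
P2 drop Q (T beats it: A:13>3 D:9>8 E:12>9)
P2 drop S (R beats it: A:12>9 D:9>1 E:9>2)
P1→{A,D,E} P2→{R,T}

Remaining: P1:{A,D,E} P2:{R,T}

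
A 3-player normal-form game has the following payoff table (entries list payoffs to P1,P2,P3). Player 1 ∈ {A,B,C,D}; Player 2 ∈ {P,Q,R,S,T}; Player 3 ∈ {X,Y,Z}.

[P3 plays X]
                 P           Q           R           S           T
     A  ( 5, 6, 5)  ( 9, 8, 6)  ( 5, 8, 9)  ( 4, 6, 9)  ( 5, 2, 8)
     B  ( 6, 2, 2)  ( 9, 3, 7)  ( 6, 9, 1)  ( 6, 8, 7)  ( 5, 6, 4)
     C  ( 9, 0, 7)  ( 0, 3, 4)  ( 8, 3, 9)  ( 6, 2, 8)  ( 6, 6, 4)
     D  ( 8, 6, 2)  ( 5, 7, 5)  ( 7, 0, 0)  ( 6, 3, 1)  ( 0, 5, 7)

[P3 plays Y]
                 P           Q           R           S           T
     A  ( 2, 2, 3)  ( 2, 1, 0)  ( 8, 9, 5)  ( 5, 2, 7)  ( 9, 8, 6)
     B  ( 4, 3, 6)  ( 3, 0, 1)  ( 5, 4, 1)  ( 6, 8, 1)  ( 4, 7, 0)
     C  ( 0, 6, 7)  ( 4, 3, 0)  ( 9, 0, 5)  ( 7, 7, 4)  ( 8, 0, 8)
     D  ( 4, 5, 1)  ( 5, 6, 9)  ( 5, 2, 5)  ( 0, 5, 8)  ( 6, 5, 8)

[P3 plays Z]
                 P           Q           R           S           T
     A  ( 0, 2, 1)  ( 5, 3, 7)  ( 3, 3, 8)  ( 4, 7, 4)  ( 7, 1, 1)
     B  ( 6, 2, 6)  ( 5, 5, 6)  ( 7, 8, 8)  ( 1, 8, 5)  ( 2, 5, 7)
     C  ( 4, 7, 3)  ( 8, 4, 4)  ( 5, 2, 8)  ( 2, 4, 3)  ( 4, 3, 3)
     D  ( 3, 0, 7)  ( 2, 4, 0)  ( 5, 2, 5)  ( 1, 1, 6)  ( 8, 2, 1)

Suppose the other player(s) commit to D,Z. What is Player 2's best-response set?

BR_2 = {Q}

u_2(P vs D,Z) = 0
u_2(Q vs D,Z) = 4
u_2(R vs D,Z) = 2
u_2(S vs D,Z) = 1
u_2(T vs D,Z) = 2
max payoff 4 at {Q}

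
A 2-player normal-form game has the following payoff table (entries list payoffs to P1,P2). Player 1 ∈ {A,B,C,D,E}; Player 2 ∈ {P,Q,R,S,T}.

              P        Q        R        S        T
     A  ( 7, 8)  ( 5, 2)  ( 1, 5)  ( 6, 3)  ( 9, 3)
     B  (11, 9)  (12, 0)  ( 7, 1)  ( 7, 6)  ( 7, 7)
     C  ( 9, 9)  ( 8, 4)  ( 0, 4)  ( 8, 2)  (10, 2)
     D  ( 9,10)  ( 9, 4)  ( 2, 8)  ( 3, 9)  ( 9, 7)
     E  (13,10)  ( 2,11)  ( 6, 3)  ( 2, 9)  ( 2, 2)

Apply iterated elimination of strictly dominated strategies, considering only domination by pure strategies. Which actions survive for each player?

P2 drop R (P beats it: A:8>5 B:9>1 C:9>4 D:10>8 E:10>3)
P1 drop A (C beats it: P:9>7 Q:8>5 S:8>6 T:10>9)
P2 drop S (P beats it: B:9>6 C:9>2 D:10>9 E:10>9)
P2 drop T (P beats it: B:9>7 C:9>2 D:10>7 E:10>2)
P1 drop C (B beats it: P:11>9 Q:12>8)
P1 drop D (B beats it: P:11>9 Q:12>9)
P1→{B,E} P2→{P,Q}

IESDS → P1:{B,E} P2:{P,Q}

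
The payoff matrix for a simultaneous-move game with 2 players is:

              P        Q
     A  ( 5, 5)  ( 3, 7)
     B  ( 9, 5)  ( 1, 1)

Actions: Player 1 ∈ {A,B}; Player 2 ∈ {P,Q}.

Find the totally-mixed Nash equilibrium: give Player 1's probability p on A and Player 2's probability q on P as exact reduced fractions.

(p,q) = (2/3, 1/3)

P1 indiff ⇒ q·5+(1-q)·3 = q·9+(1-q)·1 ⇒ q(-4) = (1-q)(-2) ⇒ q = 1/3
P2 indiff ⇒ p·5+(1-p)·5 = p·7+(1-p)·1 ⇒ p(-2) = (1-p)(-4) ⇒ p = 2/3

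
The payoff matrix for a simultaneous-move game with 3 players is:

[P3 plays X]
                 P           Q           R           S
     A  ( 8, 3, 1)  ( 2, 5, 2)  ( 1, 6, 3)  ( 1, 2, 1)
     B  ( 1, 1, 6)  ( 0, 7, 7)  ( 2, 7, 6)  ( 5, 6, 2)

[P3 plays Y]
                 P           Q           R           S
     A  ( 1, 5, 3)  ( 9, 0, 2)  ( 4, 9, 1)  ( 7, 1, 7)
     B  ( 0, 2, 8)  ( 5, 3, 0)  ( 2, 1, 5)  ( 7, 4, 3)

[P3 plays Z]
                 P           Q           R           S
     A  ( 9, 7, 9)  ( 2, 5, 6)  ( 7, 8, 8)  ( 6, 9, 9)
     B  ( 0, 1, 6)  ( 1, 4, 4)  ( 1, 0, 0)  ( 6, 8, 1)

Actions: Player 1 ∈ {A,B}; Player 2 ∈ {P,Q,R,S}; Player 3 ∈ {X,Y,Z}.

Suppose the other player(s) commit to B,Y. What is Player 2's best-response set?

u_2(P vs B,Y) = 2
u_2(Q vs B,Y) = 3
u_2(R vs B,Y) = 1
u_2(S vs B,Y) = 4
max payoff 4 at {S}

P2 best: {S}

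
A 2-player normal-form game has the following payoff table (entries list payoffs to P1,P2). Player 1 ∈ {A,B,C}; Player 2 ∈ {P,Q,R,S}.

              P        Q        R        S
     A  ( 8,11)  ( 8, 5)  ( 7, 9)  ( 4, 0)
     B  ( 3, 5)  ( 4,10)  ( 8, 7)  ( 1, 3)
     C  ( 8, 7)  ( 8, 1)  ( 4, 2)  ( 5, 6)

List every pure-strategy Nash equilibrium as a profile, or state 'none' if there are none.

NE set: (A,P), (C,P)

(A,P): NE
(A,Q): not NE [P2→P gives 11>5]
(A,R): not NE [P1→B gives 8>7; P2→P gives 11>9]
(A,S): not NE [P1→C gives 5>4; P2→P gives 11>0]
(B,P): not NE [P1→C gives 8>3; P2→Q gives 10>5]
(B,Q): not NE [P1→C gives 8>4]
(B,R): not NE [P2→Q gives 10>7]
(B,S): not NE [P1→C gives 5>1; P2→Q gives 10>3]
(C,P): NE
(C,Q): not NE [P2→P gives 7>1]
(C,R): not NE [P1→B gives 8>4; P2→P gives 7>2]
(C,S): not NE [P2→P gives 7>6]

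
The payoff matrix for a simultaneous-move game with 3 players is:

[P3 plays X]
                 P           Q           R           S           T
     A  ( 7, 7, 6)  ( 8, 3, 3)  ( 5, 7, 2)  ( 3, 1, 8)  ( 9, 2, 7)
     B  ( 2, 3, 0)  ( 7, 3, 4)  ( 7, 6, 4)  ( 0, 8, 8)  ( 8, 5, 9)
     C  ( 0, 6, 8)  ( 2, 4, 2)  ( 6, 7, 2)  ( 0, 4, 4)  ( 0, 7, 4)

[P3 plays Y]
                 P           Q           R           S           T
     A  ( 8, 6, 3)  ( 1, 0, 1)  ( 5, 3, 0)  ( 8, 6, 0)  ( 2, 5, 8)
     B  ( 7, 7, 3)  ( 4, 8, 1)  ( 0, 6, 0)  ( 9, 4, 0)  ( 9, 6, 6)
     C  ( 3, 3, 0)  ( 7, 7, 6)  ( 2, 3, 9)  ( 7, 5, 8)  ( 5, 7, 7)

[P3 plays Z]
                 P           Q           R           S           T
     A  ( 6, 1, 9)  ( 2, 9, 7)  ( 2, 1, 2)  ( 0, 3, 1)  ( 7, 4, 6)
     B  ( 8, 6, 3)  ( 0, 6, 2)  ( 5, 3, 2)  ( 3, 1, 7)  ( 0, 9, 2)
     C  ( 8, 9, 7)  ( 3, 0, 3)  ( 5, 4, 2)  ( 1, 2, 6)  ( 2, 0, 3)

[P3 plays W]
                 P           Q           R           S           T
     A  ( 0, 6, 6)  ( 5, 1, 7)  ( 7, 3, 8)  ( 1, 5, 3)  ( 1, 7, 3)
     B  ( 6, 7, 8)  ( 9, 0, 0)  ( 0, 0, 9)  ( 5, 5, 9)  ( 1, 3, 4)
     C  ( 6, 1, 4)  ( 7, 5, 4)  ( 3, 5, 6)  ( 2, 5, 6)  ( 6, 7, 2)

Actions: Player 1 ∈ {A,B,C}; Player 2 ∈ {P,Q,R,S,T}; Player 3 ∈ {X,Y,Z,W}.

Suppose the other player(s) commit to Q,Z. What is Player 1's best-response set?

argmax u_1 = {C}

u_1(A vs Q,Z) = 2
u_1(B vs Q,Z) = 0
u_1(C vs Q,Z) = 3
max payoff 3 at {C}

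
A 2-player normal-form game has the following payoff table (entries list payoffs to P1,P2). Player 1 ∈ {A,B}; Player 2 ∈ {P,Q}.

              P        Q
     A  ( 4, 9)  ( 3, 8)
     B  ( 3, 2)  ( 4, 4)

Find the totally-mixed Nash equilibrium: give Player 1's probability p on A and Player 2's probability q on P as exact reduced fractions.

P1 indiff ⇒ q·4+(1-q)·3 = q·3+(1-q)·4 ⇒ q(1) = (1-q)(1) ⇒ q = 1/2
P2 indiff ⇒ p·9+(1-p)·2 = p·8+(1-p)·4 ⇒ p(1) = (1-p)(2) ⇒ p = 2/3

(p,q) = (2/3, 1/2)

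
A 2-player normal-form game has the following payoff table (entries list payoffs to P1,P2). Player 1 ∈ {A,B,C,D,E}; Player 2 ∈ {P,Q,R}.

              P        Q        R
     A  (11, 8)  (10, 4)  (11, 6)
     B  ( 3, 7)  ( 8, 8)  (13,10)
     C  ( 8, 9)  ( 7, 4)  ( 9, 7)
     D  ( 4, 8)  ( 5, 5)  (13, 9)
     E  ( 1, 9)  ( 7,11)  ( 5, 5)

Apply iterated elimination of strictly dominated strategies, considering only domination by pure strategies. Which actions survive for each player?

P1 drop C (A beats it: P:11>8 Q:10>7 R:11>9)
P1 drop E (A beats it: P:11>1 Q:10>7 R:11>5)
P2 drop Q (R beats it: A:6>4 B:10>8 D:9>5)
P1→{A,B,D} P2→{P,R}

Survivors P1:{A,B,D} P2:{P,R}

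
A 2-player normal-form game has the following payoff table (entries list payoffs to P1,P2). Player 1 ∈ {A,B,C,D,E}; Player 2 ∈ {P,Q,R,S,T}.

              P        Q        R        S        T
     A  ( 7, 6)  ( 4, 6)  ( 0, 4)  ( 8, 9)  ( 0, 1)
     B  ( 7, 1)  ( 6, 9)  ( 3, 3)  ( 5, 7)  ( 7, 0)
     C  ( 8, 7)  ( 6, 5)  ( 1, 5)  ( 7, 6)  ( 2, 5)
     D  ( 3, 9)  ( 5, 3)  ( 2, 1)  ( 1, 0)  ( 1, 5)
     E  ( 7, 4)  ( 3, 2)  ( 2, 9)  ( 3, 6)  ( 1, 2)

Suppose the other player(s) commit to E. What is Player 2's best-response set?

u_2(P vs E) = 4
u_2(Q vs E) = 2
u_2(R vs E) = 9
u_2(S vs E) = 6
u_2(T vs E) = 2
max payoff 9 at {R}

P2 best: {R}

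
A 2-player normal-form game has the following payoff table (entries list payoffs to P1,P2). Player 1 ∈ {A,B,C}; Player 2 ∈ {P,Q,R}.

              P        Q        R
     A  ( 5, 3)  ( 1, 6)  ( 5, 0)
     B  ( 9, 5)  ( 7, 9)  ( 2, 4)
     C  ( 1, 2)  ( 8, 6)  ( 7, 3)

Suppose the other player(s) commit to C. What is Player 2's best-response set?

argmax u_2 = {Q}

u_2(P vs C) = 2
u_2(Q vs C) = 6
u_2(R vs C) = 3
max payoff 6 at {Q}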